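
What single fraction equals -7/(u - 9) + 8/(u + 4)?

Common denominator (u - 9)(u + 4). Numerator: -7(u + 4) + 8(u - 9) = (-7u - 28) + (8u - 72) = u - 100
Result: (u - 100)/[(u - 9)(u + 4)]


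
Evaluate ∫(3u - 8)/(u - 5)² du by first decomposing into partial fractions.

Decompose: A = 3, B = 3·5 - 8 = 7, so (3u - 8)/(u - 5)² = 3/(u - 5) + 7/(u - 5)². Integrate: ∫ A/(u - 5) du = 3 ln|(u - 5)|; ∫ B/(u - 5)² du = -7/(u - 5). Sum: 3 ln|(u - 5)| - 7/(u - 5) + C


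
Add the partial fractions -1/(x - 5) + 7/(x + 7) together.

Common denominator (x - 5)(x + 7). Numerator: -1(x + 7) + 7(x - 5) = (-x - 7) + (7x - 35) = 6x - 42
Result: (6x - 42)/[(x - 5)(x + 7)]


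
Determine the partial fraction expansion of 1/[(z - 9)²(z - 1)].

Cover-up at z=1: R = 1/(1 - 9)² = 1/64. Cover-up at z=9: Q = 1/(9 - 1) = 1/8. Comparing z² coeff: P = -R = -1/64
Result: (-1/64)/(z - 9) + (1/8)/(z - 9)² + (1/64)/(z - 1)


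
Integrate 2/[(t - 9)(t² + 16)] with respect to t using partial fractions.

Cover-up at t=9: α = 2/(9²+16) = 2/97. Coeff matching: β = -2/97, γ = -18/97. Decomposition: (2/97)/(t - 9) - ((2/97)t + 18/97)/(t² + 16). Integrate: linear → ln, quadratic → (1/2)ln + arctan: (2/97) ln|(t - 9)| - (1/97) ln(t² + 16) - (9/194) arctan(t/4) + C


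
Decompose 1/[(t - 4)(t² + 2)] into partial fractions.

Cover-up at t = 4: α = 1/(4² + 2) = 1/18. Then β = -α = -1/18, γ = -α·(0 + 4) = -2/9
Result: (1/18)/(t - 4) - ((1/18)t + 2/9)/(t² + 2)


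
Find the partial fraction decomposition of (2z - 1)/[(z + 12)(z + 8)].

At z=-12: P = (2·(-12) - 1)/(-12 + 8) = 25/4. At z=-8: Q = (2·(-8) - 1)/(-8 + 12) = -17/4
Result: (25/4)/(z + 12) - (17/4)/(z + 8)


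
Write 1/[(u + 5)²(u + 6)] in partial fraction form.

Cover-up at u=-6: γ = 1/(-6 + 5)² = 1. Cover-up at u=-5: β = 1/(-5 + 6) = 1. Comparing u² coeff: α = -γ = -1
Result: -1/(u + 5) + 1/(u + 5)² + 1/(u + 6)


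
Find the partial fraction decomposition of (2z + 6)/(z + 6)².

(2z + 6) = α(z + 6) + β. At z = -6: β = 2·(-6) + 6 = -6. Coeff of z: α = 2
Result: 2/(z + 6) - 6/(z + 6)²


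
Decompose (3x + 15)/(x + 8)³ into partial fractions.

(3x + 15) = P(x + 8)² + Q(x + 8) + R. At x = -8: R = 3·(-8) + 15 = -9. Coefficients: P = 0, Q = 3
Result: 3/(x + 8)² - 9/(x + 8)³


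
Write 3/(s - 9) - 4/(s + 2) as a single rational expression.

Common denominator (s - 9)(s + 2). Numerator: 3(s + 2) - 4(s - 9) = (3s + 6) - (4s - 36) = -s + 42
Result: (-s + 42)/[(s - 9)(s + 2)]


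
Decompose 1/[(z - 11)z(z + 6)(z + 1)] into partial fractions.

Using Heaviside cover-up: (1/2244)/(z - 11) - (1/66)/z - (1/510)/(z + 6) + (1/60)/(z + 1)


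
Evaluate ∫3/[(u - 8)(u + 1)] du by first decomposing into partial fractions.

Decompose: 3/[(u - 8)(u + 1)] = (1/3)/(u - 8) - (1/3)/(u + 1). Integrate each term: (1/3) ln|(u - 8)| - (1/3) ln|(u + 1)| + C


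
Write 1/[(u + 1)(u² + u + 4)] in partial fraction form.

Cover-up at u = -1: P = 1/((-1)² + 1·(-1) + 4) = 1/4. Then Q = -P = -1/4, R = -P·(1 - 1) = 0
Result: (1/4)/(u + 1) - ((1/4)u)/(u² + u + 4)


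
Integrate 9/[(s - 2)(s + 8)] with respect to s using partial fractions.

Decompose: 9/[(s - 2)(s + 8)] = (9/10)/(s - 2) - (9/10)/(s + 8). Integrate each term: (9/10) ln|(s - 2)| - (9/10) ln|(s + 8)| + C


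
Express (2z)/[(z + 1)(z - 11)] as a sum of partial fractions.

At z=-1: A = (2·(-1) + 0)/(-1 - 11) = 1/6. At z=11: B = (2·11 + 0)/(11 + 1) = 11/6
Result: (1/6)/(z + 1) + (11/6)/(z - 11)


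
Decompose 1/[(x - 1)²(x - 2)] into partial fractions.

Cover-up at x=2: γ = 1/(2 - 1)² = 1. Cover-up at x=1: β = 1/(1 - 2) = -1. Comparing x² coeff: α = -γ = -1
Result: -1/(x - 1) - 1/(x - 1)² + 1/(x - 2)


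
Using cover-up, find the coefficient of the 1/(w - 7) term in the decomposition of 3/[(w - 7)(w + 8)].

Cover (w - 7), set w=7: 3/((w + 8) at w=7) = 3/(15) = 1/5


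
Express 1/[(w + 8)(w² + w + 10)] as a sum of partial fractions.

Cover-up at w = -8: A = 1/((-8)² + 1·(-8) + 10) = 1/66. Then B = -A = -1/66, C = -A·(1 - 8) = 7/66
Result: (1/66)/(w + 8) - ((1/66)w - 7/66)/(w² + w + 10)


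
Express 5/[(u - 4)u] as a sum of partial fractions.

5/(u - 4)u = A/(u - 4) + B/u. A = 5/(4 - 0) = 5/4, B = 5/(0 - 4) = -5/4
Result: (5/4)/(u - 4) - (5/4)/u


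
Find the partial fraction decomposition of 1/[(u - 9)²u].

Cover-up at u=0: C = 1/(0 - 9)² = 1/81. Cover-up at u=9: B = 1/(9 - 0) = 1/9. Comparing u² coeff: A = -C = -1/81
Result: (-1/81)/(u - 9) + (1/9)/(u - 9)² + (1/81)/u


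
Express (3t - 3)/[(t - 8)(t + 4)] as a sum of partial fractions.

At t=8: A = (3·8 - 3)/(8 + 4) = 7/4. At t=-4: B = (3·(-4) - 3)/(-4 - 8) = 5/4
Result: (7/4)/(t - 8) + (5/4)/(t + 4)


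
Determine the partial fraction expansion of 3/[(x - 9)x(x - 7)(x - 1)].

Using Heaviside cover-up: (1/48)/(x - 9) - (1/21)/x - (1/28)/(x - 7) + (1/16)/(x - 1)


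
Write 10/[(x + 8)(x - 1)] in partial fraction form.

10/(x + 8)(x - 1) = P/(x + 8) + Q/(x - 1). P = 10/(-8 - 1) = -10/9, Q = 10/(1 + 8) = 10/9
Result: (-10/9)/(x + 8) + (10/9)/(x - 1)


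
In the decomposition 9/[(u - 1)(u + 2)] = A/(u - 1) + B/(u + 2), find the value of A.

Cover-up at u = 1: A = 9/(1 + 2) = 9/3 = 3


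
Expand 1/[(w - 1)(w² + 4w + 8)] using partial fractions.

Cover-up at w = 1: P = 1/(1² + 4·1 + 8) = 1/13. Then Q = -P = -1/13, R = -P·(4 + 1) = -5/13
Result: (1/13)/(w - 1) - ((1/13)w + 5/13)/(w² + 4w + 8)


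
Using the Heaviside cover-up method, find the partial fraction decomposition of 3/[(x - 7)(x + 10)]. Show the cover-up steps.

Cover (x - 7): set x=7, get P = 3/(7 + 10) = 3/17. Cover (x + 10): set x=-10, get Q = 3/(-10 - 7) = -3/17.
Result: (3/17)/(x - 7) - (3/17)/(x + 10)


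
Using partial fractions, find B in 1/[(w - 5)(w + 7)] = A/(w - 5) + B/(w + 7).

Cover-up at w = -7: B = 1/(-7 - 5) = -1/12


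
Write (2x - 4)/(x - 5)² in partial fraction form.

(2x - 4) = α(x - 5) + β. At x = 5: β = 2·5 - 4 = 6. Coeff of x: α = 2
Result: 2/(x - 5) + 6/(x - 5)²


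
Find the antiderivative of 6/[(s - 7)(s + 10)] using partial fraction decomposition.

Decompose: 6/[(s - 7)(s + 10)] = (6/17)/(s - 7) - (6/17)/(s + 10). Integrate each term: (6/17) ln|(s - 7)| - (6/17) ln|(s + 10)| + C


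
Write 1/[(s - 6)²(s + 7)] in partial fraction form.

Cover-up at s=-7: γ = 1/(-7 - 6)² = 1/169. Cover-up at s=6: β = 1/(6 + 7) = 1/13. Comparing s² coeff: α = -γ = -1/169
Result: (-1/169)/(s - 6) + (1/13)/(s - 6)² + (1/169)/(s + 7)


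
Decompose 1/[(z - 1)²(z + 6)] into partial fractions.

Cover-up at z=-6: R = 1/(-6 - 1)² = 1/49. Cover-up at z=1: Q = 1/(1 + 6) = 1/7. Comparing z² coeff: P = -R = -1/49
Result: (-1/49)/(z - 1) + (1/7)/(z - 1)² + (1/49)/(z + 6)


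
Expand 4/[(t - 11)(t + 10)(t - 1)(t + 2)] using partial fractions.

Using Heaviside cover-up: (2/1365)/(t - 11) - (1/462)/(t + 10) - (2/165)/(t - 1) + (1/78)/(t + 2)


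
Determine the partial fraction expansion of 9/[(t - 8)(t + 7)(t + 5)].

Using cover-up method: α = 3/65, β = 3/10, γ = -9/26
Result: (3/65)/(t - 8) + (3/10)/(t + 7) - (9/26)/(t + 5)


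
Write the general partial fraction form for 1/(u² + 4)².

Repeated quadratic factor: (αu + β)/(u² + 4) + (γu + δ)/(u² + 4)²


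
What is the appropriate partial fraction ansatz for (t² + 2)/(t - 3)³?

Repeated linear factor (power 3): α/(t - 3) + β/(t - 3)² + γ/(t - 3)³


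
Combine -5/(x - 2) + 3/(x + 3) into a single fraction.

Common denominator (x - 2)(x + 3). Numerator: -5(x + 3) + 3(x - 2) = (-5x - 15) + (3x - 6) = -2x - 21
Result: (-2x - 21)/[(x - 2)(x + 3)]


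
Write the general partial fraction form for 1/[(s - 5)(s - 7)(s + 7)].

Three distinct linear factors: α/(s - 5) + β/(s - 7) + γ/(s + 7)


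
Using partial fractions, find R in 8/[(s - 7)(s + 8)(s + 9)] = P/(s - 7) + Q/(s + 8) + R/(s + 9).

Cover-up at s = -9: R = 8/[(-9 - 7)(-9 + 8)] = 8/[(-16)(-1)] = 8/16 = 1/2


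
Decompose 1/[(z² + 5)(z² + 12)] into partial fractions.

Coefficient matching gives α = γ = 0, β = 1/(12-5) = 1/7, δ = -β = -1/7
Result: (1/7)/(z² + 5) - (1/7)/(z² + 12)


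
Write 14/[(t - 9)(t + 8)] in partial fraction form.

14/(t - 9)(t + 8) = α/(t - 9) + β/(t + 8). α = 14/(9 + 8) = 14/17, β = 14/(-8 - 9) = -14/17
Result: (14/17)/(t - 9) - (14/17)/(t + 8)


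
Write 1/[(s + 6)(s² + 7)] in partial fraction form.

Cover-up at s = -6: α = 1/((-6)² + 7) = 1/43. Then β = -α = -1/43, γ = -α·(0 - 6) = 6/43
Result: (1/43)/(s + 6) - ((1/43)s - 6/43)/(s² + 7)


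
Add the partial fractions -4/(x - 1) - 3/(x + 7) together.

Common denominator (x - 1)(x + 7). Numerator: -4(x + 7) - 3(x - 1) = (-4x - 28) - (3x - 3) = -7x - 25
Result: (-7x - 25)/[(x - 1)(x + 7)]


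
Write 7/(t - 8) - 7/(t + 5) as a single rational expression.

Common denominator (t - 8)(t + 5). Numerator: 7(t + 5) - 7(t - 8) = (7t + 35) - (7t - 56) = 91
Result: (91)/[(t - 8)(t + 5)]


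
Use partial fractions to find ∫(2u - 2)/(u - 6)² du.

Decompose: P = 2, Q = 2·6 - 2 = 10, so (2u - 2)/(u - 6)² = 2/(u - 6) + 10/(u - 6)². Integrate: ∫ P/(u - 6) du = 2 ln|(u - 6)|; ∫ Q/(u - 6)² du = -10/(u - 6). Sum: 2 ln|(u - 6)| - 10/(u - 6) + C


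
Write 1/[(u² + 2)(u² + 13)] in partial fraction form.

Coefficient matching gives α = γ = 0, β = 1/(13-2) = 1/11, δ = -β = -1/11
Result: (1/11)/(u² + 2) - (1/11)/(u² + 13)


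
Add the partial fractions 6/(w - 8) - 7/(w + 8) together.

Common denominator (w - 8)(w + 8). Numerator: 6(w + 8) - 7(w - 8) = (6w + 48) - (7w - 56) = -w + 104
Result: (-w + 104)/[(w - 8)(w + 8)]


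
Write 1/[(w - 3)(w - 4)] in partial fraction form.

1/(w - 3)(w - 4) = P/(w - 3) + Q/(w - 4). P = 1/(3 - 4) = -1, Q = 1/(4 - 3) = 1
Result: -1/(w - 3) + 1/(w - 4)


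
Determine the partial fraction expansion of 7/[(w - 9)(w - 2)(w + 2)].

Using cover-up method: P = 1/11, Q = -1/4, R = 7/44
Result: (1/11)/(w - 9) - (1/4)/(w - 2) + (7/44)/(w + 2)


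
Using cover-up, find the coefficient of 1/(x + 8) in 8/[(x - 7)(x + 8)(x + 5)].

Cover (x + 8), set x=-8: 8/[(-8 - 7)(-8 + 5)] = 8/45


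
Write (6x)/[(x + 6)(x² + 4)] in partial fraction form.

At x=-6: A = (6·(-6) + 0)/((-6)² + 4) = -9/10. B = -A = 9/10, C = 6 - (-6)·A = 3/5
Result: (-9/10)/(x + 6) + ((9/10)x + 3/5)/(x² + 4)


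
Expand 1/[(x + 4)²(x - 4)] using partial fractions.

Cover-up at x=4: R = 1/(4 + 4)² = 1/64. Cover-up at x=-4: Q = 1/(-4 - 4) = -1/8. Comparing x² coeff: P = -R = -1/64
Result: (-1/64)/(x + 4) - (1/8)/(x + 4)² + (1/64)/(x - 4)


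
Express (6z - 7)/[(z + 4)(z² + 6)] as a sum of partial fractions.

At z=-4: A = (6·(-4) - 7)/((-4)² + 6) = -31/22. B = -A = 31/22, C = 6 - (-4)·A = 4/11
Result: (-31/22)/(z + 4) + ((31/22)z + 4/11)/(z² + 6)


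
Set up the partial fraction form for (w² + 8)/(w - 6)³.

Repeated linear factor (power 3): P/(w - 6) + Q/(w - 6)² + R/(w - 6)³


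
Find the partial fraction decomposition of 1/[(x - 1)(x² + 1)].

Cover-up at x = 1: α = 1/(1² + 1) = 1/2. Then β = -α = -1/2, γ = -α·(0 + 1) = -1/2
Result: (1/2)/(x - 1) - ((1/2)x + 1/2)/(x² + 1)


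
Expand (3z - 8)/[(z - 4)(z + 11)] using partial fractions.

At z=4: P = (3·4 - 8)/(4 + 11) = 4/15. At z=-11: Q = (3·(-11) - 8)/(-11 - 4) = 41/15
Result: (4/15)/(z - 4) + (41/15)/(z + 11)


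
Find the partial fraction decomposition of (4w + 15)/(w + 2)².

(4w + 15) = A(w + 2) + B. At w = -2: B = 4·(-2) + 15 = 7. Coeff of w: A = 4
Result: 4/(w + 2) + 7/(w + 2)²


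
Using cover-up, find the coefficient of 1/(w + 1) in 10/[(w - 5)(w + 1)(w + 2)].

Cover (w + 1), set w=-1: 10/[(-1 - 5)(-1 + 2)] = -5/3


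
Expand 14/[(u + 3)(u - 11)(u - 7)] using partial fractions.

Using cover-up method: A = 1/10, B = 1/4, C = -7/20
Result: (1/10)/(u + 3) + (1/4)/(u - 11) - (7/20)/(u - 7)


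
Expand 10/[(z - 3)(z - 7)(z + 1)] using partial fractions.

Using cover-up method: P = -5/8, Q = 5/16, R = 5/16
Result: (-5/8)/(z - 3) + (5/16)/(z - 7) + (5/16)/(z + 1)


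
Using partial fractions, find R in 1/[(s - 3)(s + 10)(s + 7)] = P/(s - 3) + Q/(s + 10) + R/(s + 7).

Cover-up at s = -7: R = 1/[(-7 - 3)(-7 + 10)] = 1/[(-10)(3)] = -1/30


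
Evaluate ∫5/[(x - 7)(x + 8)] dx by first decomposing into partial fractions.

Decompose: 5/[(x - 7)(x + 8)] = (1/3)/(x - 7) - (1/3)/(x + 8). Integrate each term: (1/3) ln|(x - 7)| - (1/3) ln|(x + 8)| + C


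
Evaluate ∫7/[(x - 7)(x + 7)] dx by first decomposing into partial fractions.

Decompose: 7/[(x - 7)(x + 7)] = (1/2)/(x - 7) - (1/2)/(x + 7). Integrate each term: (1/2) ln|(x - 7)| - (1/2) ln|(x + 7)| + C


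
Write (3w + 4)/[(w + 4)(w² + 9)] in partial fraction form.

At w=-4: α = (3·(-4) + 4)/((-4)² + 9) = -8/25. β = -α = 8/25, γ = 3 - (-4)·α = 43/25
Result: (-8/25)/(w + 4) + ((8/25)w + 43/25)/(w² + 9)


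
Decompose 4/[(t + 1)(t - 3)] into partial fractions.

4/(t + 1)(t - 3) = P/(t + 1) + Q/(t - 3). P = 4/(-1 - 3) = -1, Q = 4/(3 + 1) = 1
Result: -1/(t + 1) + 1/(t - 3)


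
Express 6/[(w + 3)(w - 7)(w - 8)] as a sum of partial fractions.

Using cover-up method: A = 3/55, B = -3/5, C = 6/11
Result: (3/55)/(w + 3) - (3/5)/(w - 7) + (6/11)/(w - 8)


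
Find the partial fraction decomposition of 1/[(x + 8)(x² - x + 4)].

Cover-up at x = -8: A = 1/((-8)² - 1·(-8) + 4) = 1/76. Then B = -A = -1/76, C = -A·(-1 - 8) = 9/76
Result: (1/76)/(x + 8) - ((1/76)x - 9/76)/(x² - x + 4)


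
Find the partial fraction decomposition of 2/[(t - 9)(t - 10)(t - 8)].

Using cover-up method: P = -2, Q = 1, R = 1
Result: -2/(t - 9) + 1/(t - 10) + 1/(t - 8)


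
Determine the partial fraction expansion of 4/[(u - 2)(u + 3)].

4/(u - 2)(u + 3) = α/(u - 2) + β/(u + 3). α = 4/(2 + 3) = 4/5, β = 4/(-3 - 2) = -4/5
Result: (4/5)/(u - 2) - (4/5)/(u + 3)


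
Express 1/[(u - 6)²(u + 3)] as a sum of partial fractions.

Cover-up at u=-3: C = 1/(-3 - 6)² = 1/81. Cover-up at u=6: B = 1/(6 + 3) = 1/9. Comparing u² coeff: A = -C = -1/81
Result: (-1/81)/(u - 6) + (1/9)/(u - 6)² + (1/81)/(u + 3)


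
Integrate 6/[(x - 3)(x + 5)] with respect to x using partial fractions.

Decompose: 6/[(x - 3)(x + 5)] = (3/4)/(x - 3) - (3/4)/(x + 5). Integrate each term: (3/4) ln|(x - 3)| - (3/4) ln|(x + 5)| + C


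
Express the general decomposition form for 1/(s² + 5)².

Repeated quadratic factor: (Ps + Q)/(s² + 5) + (Rs + S)/(s² + 5)²


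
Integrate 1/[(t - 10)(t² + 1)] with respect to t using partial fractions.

Cover-up at t=10: P = 1/(10²+1) = 1/101. Coeff matching: Q = -1/101, R = -10/101. Decomposition: (1/101)/(t - 10) - ((1/101)t + 10/101)/(t² + 1). Integrate: linear → ln, quadratic → (1/2)ln + arctan: (1/101) ln|(t - 10)| - (1/202) ln(t² + 1) - (10/101) arctan(t) + C


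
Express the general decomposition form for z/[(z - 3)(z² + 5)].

Linear + irreducible quadratic: α/(z - 3) + (βz + γ)/(z² + 5)


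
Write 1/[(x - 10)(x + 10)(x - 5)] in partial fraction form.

Using cover-up method: α = 1/100, β = 1/300, γ = -1/75
Result: (1/100)/(x - 10) + (1/300)/(x + 10) - (1/75)/(x - 5)


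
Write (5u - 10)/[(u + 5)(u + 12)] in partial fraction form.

At u=-5: P = (5·(-5) - 10)/(-5 + 12) = -5. At u=-12: Q = (5·(-12) - 10)/(-12 + 5) = 10
Result: -5/(u + 5) + 10/(u + 12)


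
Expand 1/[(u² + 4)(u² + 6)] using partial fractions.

Coefficient matching gives α = γ = 0, β = 1/(6-4) = 1/2, δ = -β = -1/2
Result: (1/2)/(u² + 4) - (1/2)/(u² + 6)


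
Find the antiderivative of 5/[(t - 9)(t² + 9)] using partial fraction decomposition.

Cover-up at t=9: α = 5/(9²+9) = 1/18. Coeff matching: β = -1/18, γ = -1/2. Decomposition: (1/18)/(t - 9) - ((1/18)t + 1/2)/(t² + 9). Integrate: linear → ln, quadratic → (1/2)ln + arctan: (1/18) ln|(t - 9)| - (1/36) ln(t² + 9) - (1/6) arctan(t/3) + C


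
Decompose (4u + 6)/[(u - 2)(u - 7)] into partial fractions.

At u=2: P = (4·2 + 6)/(2 - 7) = -14/5. At u=7: Q = (4·7 + 6)/(7 - 2) = 34/5
Result: (-14/5)/(u - 2) + (34/5)/(u - 7)


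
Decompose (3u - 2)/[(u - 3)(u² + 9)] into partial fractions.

At u=3: P = (3·3 - 2)/(3² + 9) = 7/18. Q = -P = -7/18, R = 3 - 3·P = 11/6
Result: (7/18)/(u - 3) - ((7/18)u - 11/6)/(u² + 9)


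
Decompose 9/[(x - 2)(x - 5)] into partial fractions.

9/(x - 2)(x - 5) = α/(x - 2) + β/(x - 5). α = 9/(2 - 5) = -3, β = 9/(5 - 2) = 3
Result: -3/(x - 2) + 3/(x - 5)


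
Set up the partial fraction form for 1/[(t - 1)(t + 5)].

Distinct linear factors: α/(t - 1) + β/(t + 5)


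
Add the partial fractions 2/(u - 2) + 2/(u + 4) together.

Common denominator (u - 2)(u + 4). Numerator: 2(u + 4) + 2(u - 2) = (2u + 8) + (2u - 4) = 4u + 4
Result: (4u + 4)/[(u - 2)(u + 4)]


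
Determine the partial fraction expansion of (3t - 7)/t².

(3t - 7) = Pt + Q. At t = 0: Q = 3·0 - 7 = -7. Coeff of t: P = 3
Result: 3/t - 7/t²


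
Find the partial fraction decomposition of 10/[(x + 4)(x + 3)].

10/(x + 4)(x + 3) = α/(x + 4) + β/(x + 3). α = 10/(-4 + 3) = -10, β = 10/(-3 + 4) = 10
Result: -10/(x + 4) + 10/(x + 3)


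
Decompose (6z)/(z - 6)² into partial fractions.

(6z) = α(z - 6) + β. At z = 6: β = 6·6 + 0 = 36. Coeff of z: α = 6
Result: 6/(z - 6) + 36/(z - 6)²


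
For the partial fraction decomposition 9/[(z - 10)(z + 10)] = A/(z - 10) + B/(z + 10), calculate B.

Cover-up at z = -10: B = 9/(-10 - 10) = -9/20


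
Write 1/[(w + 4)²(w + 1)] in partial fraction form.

Cover-up at w=-1: γ = 1/(-1 + 4)² = 1/9. Cover-up at w=-4: β = 1/(-4 + 1) = -1/3. Comparing w² coeff: α = -γ = -1/9
Result: (-1/9)/(w + 4) - (1/3)/(w + 4)² + (1/9)/(w + 1)


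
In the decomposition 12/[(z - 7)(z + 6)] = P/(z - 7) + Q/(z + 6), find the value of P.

Cover-up at z = 7: P = 12/(7 + 6) = 12/13


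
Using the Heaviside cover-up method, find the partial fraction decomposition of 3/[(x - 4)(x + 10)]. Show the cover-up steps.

Cover (x - 4): set x=4, get A = 3/(4 + 10) = 3/14. Cover (x + 10): set x=-10, get B = 3/(-10 - 4) = -3/14.
Result: (3/14)/(x - 4) - (3/14)/(x + 10)


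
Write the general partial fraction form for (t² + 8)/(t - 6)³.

Repeated linear factor (power 3): P/(t - 6) + Q/(t - 6)² + R/(t - 6)³


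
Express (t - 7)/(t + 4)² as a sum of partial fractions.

(t - 7) = P(t + 4) + Q. At t = -4: Q = 1·(-4) - 7 = -11. Coeff of t: P = 1
Result: 1/(t + 4) - 11/(t + 4)²


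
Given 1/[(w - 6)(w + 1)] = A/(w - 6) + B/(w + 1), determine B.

Cover-up at w = -1: B = 1/(-1 - 6) = -1/7


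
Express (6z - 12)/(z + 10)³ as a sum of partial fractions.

(6z - 12) = A(z + 10)² + B(z + 10) + C. At z = -10: C = 6·(-10) - 12 = -72. Coefficients: A = 0, B = 6
Result: 6/(z + 10)² - 72/(z + 10)³


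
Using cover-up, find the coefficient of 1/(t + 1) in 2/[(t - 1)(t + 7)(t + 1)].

Cover (t + 1), set t=-1: 2/[(-1 - 1)(-1 + 7)] = -1/6


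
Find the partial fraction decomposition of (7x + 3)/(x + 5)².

(7x + 3) = A(x + 5) + B. At x = -5: B = 7·(-5) + 3 = -32. Coeff of x: A = 7
Result: 7/(x + 5) - 32/(x + 5)²


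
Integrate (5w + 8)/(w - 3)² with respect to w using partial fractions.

Decompose: α = 5, β = 5·3 + 8 = 23, so (5w + 8)/(w - 3)² = 5/(w - 3) + 23/(w - 3)². Integrate: ∫ α/(w - 3) dw = 5 ln|(w - 3)|; ∫ β/(w - 3)² dw = -23/(w - 3). Sum: 5 ln|(w - 3)| - 23/(w - 3) + C


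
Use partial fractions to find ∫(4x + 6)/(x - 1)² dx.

Decompose: α = 4, β = 4·1 + 6 = 10, so (4x + 6)/(x - 1)² = 4/(x - 1) + 10/(x - 1)². Integrate: ∫ α/(x - 1) dx = 4 ln|(x - 1)|; ∫ β/(x - 1)² dx = -10/(x - 1). Sum: 4 ln|(x - 1)| - 10/(x - 1) + C


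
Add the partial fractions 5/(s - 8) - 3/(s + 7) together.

Common denominator (s - 8)(s + 7). Numerator: 5(s + 7) - 3(s - 8) = (5s + 35) - (3s - 24) = 2s + 59
Result: (2s + 59)/[(s - 8)(s + 7)]


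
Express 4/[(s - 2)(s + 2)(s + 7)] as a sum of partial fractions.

Using cover-up method: P = 1/9, Q = -1/5, R = 4/45
Result: (1/9)/(s - 2) - (1/5)/(s + 2) + (4/45)/(s + 7)


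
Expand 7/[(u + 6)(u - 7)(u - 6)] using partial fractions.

Using cover-up method: α = 7/156, β = 7/13, γ = -7/12
Result: (7/156)/(u + 6) + (7/13)/(u - 7) - (7/12)/(u - 6)


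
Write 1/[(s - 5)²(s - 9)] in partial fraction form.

Cover-up at s=9: R = 1/(9 - 5)² = 1/16. Cover-up at s=5: Q = 1/(5 - 9) = -1/4. Comparing s² coeff: P = -R = -1/16
Result: (-1/16)/(s - 5) - (1/4)/(s - 5)² + (1/16)/(s - 9)


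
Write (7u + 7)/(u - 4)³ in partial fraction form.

(7u + 7) = α(u - 4)² + β(u - 4) + γ. At u = 4: γ = 7·4 + 7 = 35. Coefficients: α = 0, β = 7
Result: 7/(u - 4)² + 35/(u - 4)³


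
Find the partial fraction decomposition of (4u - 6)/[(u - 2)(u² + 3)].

At u=2: P = (4·2 - 6)/(2² + 3) = 2/7. Q = -P = -2/7, R = 4 - 2·P = 24/7
Result: (2/7)/(u - 2) - ((2/7)u - 24/7)/(u² + 3)


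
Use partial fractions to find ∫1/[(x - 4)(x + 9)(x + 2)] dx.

Cover-up: α = 1/78, β = 1/91, γ = -1/42. Decomposition: (1/78)/(x - 4) + (1/91)/(x + 9) - (1/42)/(x + 2). Integrate each term: (1/78) ln|(x - 4)| + (1/91) ln|(x + 9)| - (1/42) ln|(x + 2)| + C


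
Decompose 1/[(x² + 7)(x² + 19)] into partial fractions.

Coefficient matching gives P = R = 0, Q = 1/(19-7) = 1/12, S = -Q = -1/12
Result: (1/12)/(x² + 7) - (1/12)/(x² + 19)


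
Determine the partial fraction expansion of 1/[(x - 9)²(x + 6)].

Cover-up at x=-6: C = 1/(-6 - 9)² = 1/225. Cover-up at x=9: B = 1/(9 + 6) = 1/15. Comparing x² coeff: A = -C = -1/225
Result: (-1/225)/(x - 9) + (1/15)/(x - 9)² + (1/225)/(x + 6)


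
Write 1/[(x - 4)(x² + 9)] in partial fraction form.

Cover-up at x = 4: α = 1/(4² + 9) = 1/25. Then β = -α = -1/25, γ = -α·(0 + 4) = -4/25
Result: (1/25)/(x - 4) - ((1/25)x + 4/25)/(x² + 9)


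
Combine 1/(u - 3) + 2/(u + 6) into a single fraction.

Common denominator (u - 3)(u + 6). Numerator: 1(u + 6) + 2(u - 3) = (u + 6) + (2u - 6) = 3u
Result: (3u)/[(u - 3)(u + 6)]


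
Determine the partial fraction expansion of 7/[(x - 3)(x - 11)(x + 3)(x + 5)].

Using Heaviside cover-up: (-7/384)/(x - 3) + (1/256)/(x - 11) + (1/24)/(x + 3) - (7/256)/(x + 5)


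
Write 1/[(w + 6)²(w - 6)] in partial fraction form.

Cover-up at w=6: R = 1/(6 + 6)² = 1/144. Cover-up at w=-6: Q = 1/(-6 - 6) = -1/12. Comparing w² coeff: P = -R = -1/144
Result: (-1/144)/(w + 6) - (1/12)/(w + 6)² + (1/144)/(w - 6)


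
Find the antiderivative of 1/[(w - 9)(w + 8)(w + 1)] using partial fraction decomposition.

Cover-up: P = 1/170, Q = 1/119, R = -1/70. Decomposition: (1/170)/(w - 9) + (1/119)/(w + 8) - (1/70)/(w + 1). Integrate each term: (1/170) ln|(w - 9)| + (1/119) ln|(w + 8)| - (1/70) ln|(w + 1)| + C


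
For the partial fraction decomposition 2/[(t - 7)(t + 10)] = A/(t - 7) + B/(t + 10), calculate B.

Cover-up at t = -10: B = 2/(-10 - 7) = -2/17


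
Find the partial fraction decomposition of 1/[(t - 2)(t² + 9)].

Cover-up at t = 2: P = 1/(2² + 9) = 1/13. Then Q = -P = -1/13, R = -P·(0 + 2) = -2/13
Result: (1/13)/(t - 2) - ((1/13)t + 2/13)/(t² + 9)


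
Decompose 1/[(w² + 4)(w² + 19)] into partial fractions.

Coefficient matching gives P = R = 0, Q = 1/(19-4) = 1/15, S = -Q = -1/15
Result: (1/15)/(w² + 4) - (1/15)/(w² + 19)


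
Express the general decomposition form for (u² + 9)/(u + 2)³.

Repeated linear factor (power 3): α/(u + 2) + β/(u + 2)² + γ/(u + 2)³


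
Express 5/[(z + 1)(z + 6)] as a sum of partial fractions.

5/(z + 1)(z + 6) = α/(z + 1) + β/(z + 6). α = 5/(-1 + 6) = 1, β = 5/(-6 + 1) = -1
Result: 1/(z + 1) - 1/(z + 6)


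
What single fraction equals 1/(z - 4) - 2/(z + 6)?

Common denominator (z - 4)(z + 6). Numerator: 1(z + 6) - 2(z - 4) = (z + 6) - (2z - 8) = -z + 14
Result: (-z + 14)/[(z - 4)(z + 6)]


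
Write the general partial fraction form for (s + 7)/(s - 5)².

Repeated linear factor: A/(s - 5) + B/(s - 5)²


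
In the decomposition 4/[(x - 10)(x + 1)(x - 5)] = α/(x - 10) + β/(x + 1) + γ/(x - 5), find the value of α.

Cover-up at x = 10: α = 4/[(10 + 1)(10 - 5)] = 4/[(11)(5)] = 4/55


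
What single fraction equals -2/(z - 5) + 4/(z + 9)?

Common denominator (z - 5)(z + 9). Numerator: -2(z + 9) + 4(z - 5) = (-2z - 18) + (4z - 20) = 2z - 38
Result: (2z - 38)/[(z - 5)(z + 9)]


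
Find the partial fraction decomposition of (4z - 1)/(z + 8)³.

(4z - 1) = α(z + 8)² + β(z + 8) + γ. At z = -8: γ = 4·(-8) - 1 = -33. Coefficients: α = 0, β = 4
Result: 4/(z + 8)² - 33/(z + 8)³


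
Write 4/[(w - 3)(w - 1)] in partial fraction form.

4/(w - 3)(w - 1) = α/(w - 3) + β/(w - 1). α = 4/(3 - 1) = 2, β = 4/(1 - 3) = -2
Result: 2/(w - 3) - 2/(w - 1)


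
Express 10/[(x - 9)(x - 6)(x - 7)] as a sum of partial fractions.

Using cover-up method: P = 5/3, Q = 10/3, R = -5
Result: (5/3)/(x - 9) + (10/3)/(x - 6) - 5/(x - 7)


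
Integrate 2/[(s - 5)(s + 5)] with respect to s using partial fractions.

Decompose: 2/[(s - 5)(s + 5)] = (1/5)/(s - 5) - (1/5)/(s + 5). Integrate each term: (1/5) ln|(s - 5)| - (1/5) ln|(s + 5)| + C


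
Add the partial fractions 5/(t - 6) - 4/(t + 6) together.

Common denominator (t - 6)(t + 6). Numerator: 5(t + 6) - 4(t - 6) = (5t + 30) - (4t - 24) = t + 54
Result: (t + 54)/[(t - 6)(t + 6)]


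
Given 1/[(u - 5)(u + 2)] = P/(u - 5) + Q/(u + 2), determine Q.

Cover-up at u = -2: Q = 1/(-2 - 5) = -1/7


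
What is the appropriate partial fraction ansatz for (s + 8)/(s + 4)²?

Repeated linear factor: A/(s + 4) + B/(s + 4)²


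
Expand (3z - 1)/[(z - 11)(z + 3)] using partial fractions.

At z=11: A = (3·11 - 1)/(11 + 3) = 16/7. At z=-3: B = (3·(-3) - 1)/(-3 - 11) = 5/7
Result: (16/7)/(z - 11) + (5/7)/(z + 3)


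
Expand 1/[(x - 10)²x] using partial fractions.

Cover-up at x=0: R = 1/(0 - 10)² = 1/100. Cover-up at x=10: Q = 1/(10 - 0) = 1/10. Comparing x² coeff: P = -R = -1/100
Result: (-1/100)/(x - 10) + (1/10)/(x - 10)² + (1/100)/x


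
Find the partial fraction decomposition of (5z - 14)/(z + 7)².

(5z - 14) = A(z + 7) + B. At z = -7: B = 5·(-7) - 14 = -49. Coeff of z: A = 5
Result: 5/(z + 7) - 49/(z + 7)²


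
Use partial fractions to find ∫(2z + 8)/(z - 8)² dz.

Decompose: A = 2, B = 2·8 + 8 = 24, so (2z + 8)/(z - 8)² = 2/(z - 8) + 24/(z - 8)². Integrate: ∫ A/(z - 8) dz = 2 ln|(z - 8)|; ∫ B/(z - 8)² dz = -24/(z - 8). Sum: 2 ln|(z - 8)| - 24/(z - 8) + C


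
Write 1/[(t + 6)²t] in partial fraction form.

Cover-up at t=0: R = 1/(0 + 6)² = 1/36. Cover-up at t=-6: Q = 1/(-6 - 0) = -1/6. Comparing t² coeff: P = -R = -1/36
Result: (-1/36)/(t + 6) - (1/6)/(t + 6)² + (1/36)/t


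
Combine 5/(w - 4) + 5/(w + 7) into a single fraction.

Common denominator (w - 4)(w + 7). Numerator: 5(w + 7) + 5(w - 4) = (5w + 35) + (5w - 20) = 10w + 15
Result: (10w + 15)/[(w - 4)(w + 7)]


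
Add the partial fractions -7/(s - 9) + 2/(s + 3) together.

Common denominator (s - 9)(s + 3). Numerator: -7(s + 3) + 2(s - 9) = (-7s - 21) + (2s - 18) = -5s - 39
Result: (-5s - 39)/[(s - 9)(s + 3)]


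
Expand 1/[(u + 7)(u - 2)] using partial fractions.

1/(u + 7)(u - 2) = α/(u + 7) + β/(u - 2). α = 1/(-7 - 2) = -1/9, β = 1/(2 + 7) = 1/9
Result: (-1/9)/(u + 7) + (1/9)/(u - 2)


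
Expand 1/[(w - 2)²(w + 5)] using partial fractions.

Cover-up at w=-5: R = 1/(-5 - 2)² = 1/49. Cover-up at w=2: Q = 1/(2 + 5) = 1/7. Comparing w² coeff: P = -R = -1/49
Result: (-1/49)/(w - 2) + (1/7)/(w - 2)² + (1/49)/(w + 5)


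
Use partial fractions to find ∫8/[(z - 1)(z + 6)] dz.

Decompose: 8/[(z - 1)(z + 6)] = (8/7)/(z - 1) - (8/7)/(z + 6). Integrate each term: (8/7) ln|(z - 1)| - (8/7) ln|(z + 6)| + C


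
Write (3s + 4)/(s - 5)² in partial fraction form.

(3s + 4) = P(s - 5) + Q. At s = 5: Q = 3·5 + 4 = 19. Coeff of s: P = 3
Result: 3/(s - 5) + 19/(s - 5)²


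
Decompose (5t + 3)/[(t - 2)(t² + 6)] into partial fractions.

At t=2: A = (5·2 + 3)/(2² + 6) = 13/10. B = -A = -13/10, C = 5 - 2·A = 12/5
Result: (13/10)/(t - 2) - ((13/10)t - 12/5)/(t² + 6)


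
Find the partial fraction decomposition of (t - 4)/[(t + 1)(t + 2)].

At t=-1: α = (1·(-1) - 4)/(-1 + 2) = -5. At t=-2: β = (1·(-2) - 4)/(-2 + 1) = 6
Result: -5/(t + 1) + 6/(t + 2)


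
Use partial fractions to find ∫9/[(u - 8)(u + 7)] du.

Decompose: 9/[(u - 8)(u + 7)] = (3/5)/(u - 8) - (3/5)/(u + 7). Integrate each term: (3/5) ln|(u - 8)| - (3/5) ln|(u + 7)| + C


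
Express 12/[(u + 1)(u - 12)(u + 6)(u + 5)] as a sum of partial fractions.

Using Heaviside cover-up: (-3/65)/(u + 1) + (2/663)/(u - 12) - (2/15)/(u + 6) + (3/17)/(u + 5)


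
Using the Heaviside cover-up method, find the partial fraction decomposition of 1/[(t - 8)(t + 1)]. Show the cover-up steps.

Cover (t - 8): set t=8, get α = 1/(8 + 1) = 1/9. Cover (t + 1): set t=-1, get β = 1/(-1 - 8) = -1/9.
Result: (1/9)/(t - 8) - (1/9)/(t + 1)


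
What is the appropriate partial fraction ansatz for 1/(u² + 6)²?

Repeated quadratic factor: (Au + B)/(u² + 6) + (Cu + D)/(u² + 6)²


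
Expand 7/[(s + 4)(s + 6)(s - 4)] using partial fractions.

Using cover-up method: P = -7/16, Q = 7/20, R = 7/80
Result: (-7/16)/(s + 4) + (7/20)/(s + 6) + (7/80)/(s - 4)


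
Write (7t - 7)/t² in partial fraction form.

(7t - 7) = αt + β. At t = 0: β = 7·0 - 7 = -7. Coeff of t: α = 7
Result: 7/t - 7/t²


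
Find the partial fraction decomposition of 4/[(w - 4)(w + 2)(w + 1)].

Using cover-up method: α = 2/15, β = 2/3, γ = -4/5
Result: (2/15)/(w - 4) + (2/3)/(w + 2) - (4/5)/(w + 1)


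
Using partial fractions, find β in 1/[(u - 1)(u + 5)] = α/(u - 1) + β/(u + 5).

Cover-up at u = -5: β = 1/(-5 - 1) = -1/6


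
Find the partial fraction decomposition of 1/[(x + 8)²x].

Cover-up at x=0: C = 1/(0 + 8)² = 1/64. Cover-up at x=-8: B = 1/(-8 - 0) = -1/8. Comparing x² coeff: A = -C = -1/64
Result: (-1/64)/(x + 8) - (1/8)/(x + 8)² + (1/64)/x


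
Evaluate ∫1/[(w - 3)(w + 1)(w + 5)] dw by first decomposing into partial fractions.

Cover-up: P = 1/32, Q = -1/16, R = 1/32. Decomposition: (1/32)/(w - 3) - (1/16)/(w + 1) + (1/32)/(w + 5). Integrate each term: (1/32) ln|(w - 3)| - (1/16) ln|(w + 1)| + (1/32) ln|(w + 5)| + C


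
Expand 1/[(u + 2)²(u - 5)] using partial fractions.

Cover-up at u=5: C = 1/(5 + 2)² = 1/49. Cover-up at u=-2: B = 1/(-2 - 5) = -1/7. Comparing u² coeff: A = -C = -1/49
Result: (-1/49)/(u + 2) - (1/7)/(u + 2)² + (1/49)/(u - 5)


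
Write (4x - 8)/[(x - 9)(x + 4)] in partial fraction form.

At x=9: A = (4·9 - 8)/(9 + 4) = 28/13. At x=-4: B = (4·(-4) - 8)/(-4 - 9) = 24/13
Result: (28/13)/(x - 9) + (24/13)/(x + 4)


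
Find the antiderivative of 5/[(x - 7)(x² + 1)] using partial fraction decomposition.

Cover-up at x=7: α = 5/(7²+1) = 1/10. Coeff matching: β = -1/10, γ = -7/10. Decomposition: (1/10)/(x - 7) - ((1/10)x + 7/10)/(x² + 1). Integrate: linear → ln, quadratic → (1/2)ln + arctan: (1/10) ln|(x - 7)| - (1/20) ln(x² + 1) - (7/10) arctan(x) + C


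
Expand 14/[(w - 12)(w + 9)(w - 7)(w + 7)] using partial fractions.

Using Heaviside cover-up: (2/285)/(w - 12) - (1/48)/(w + 9) - (1/80)/(w - 7) + (1/38)/(w + 7)


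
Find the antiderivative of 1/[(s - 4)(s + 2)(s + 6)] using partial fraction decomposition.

Cover-up: A = 1/60, B = -1/24, C = 1/40. Decomposition: (1/60)/(s - 4) - (1/24)/(s + 2) + (1/40)/(s + 6). Integrate each term: (1/60) ln|(s - 4)| - (1/24) ln|(s + 2)| + (1/40) ln|(s + 6)| + C


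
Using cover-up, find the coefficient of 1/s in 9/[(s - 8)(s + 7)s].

Cover s, set s=0: 9/[(0 - 8)(0 + 7)] = -9/56


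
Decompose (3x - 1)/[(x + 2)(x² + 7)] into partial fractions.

At x=-2: α = (3·(-2) - 1)/((-2)² + 7) = -7/11. β = -α = 7/11, γ = 3 - (-2)·α = 19/11
Result: (-7/11)/(x + 2) + ((7/11)x + 19/11)/(x² + 7)


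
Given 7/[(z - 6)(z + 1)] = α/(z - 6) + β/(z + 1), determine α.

Cover-up at z = 6: α = 7/(6 + 1) = 7/7 = 1


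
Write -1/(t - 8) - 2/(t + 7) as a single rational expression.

Common denominator (t - 8)(t + 7). Numerator: -1(t + 7) - 2(t - 8) = (-t - 7) - (2t - 16) = -3t + 9
Result: (-3t + 9)/[(t - 8)(t + 7)]


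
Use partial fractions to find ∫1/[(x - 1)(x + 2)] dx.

Decompose: 1/[(x - 1)(x + 2)] = (1/3)/(x - 1) - (1/3)/(x + 2). Integrate each term: (1/3) ln|(x - 1)| - (1/3) ln|(x + 2)| + C


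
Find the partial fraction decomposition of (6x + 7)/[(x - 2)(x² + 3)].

At x=2: A = (6·2 + 7)/(2² + 3) = 19/7. B = -A = -19/7, C = 6 - 2·A = 4/7
Result: (19/7)/(x - 2) - ((19/7)x - 4/7)/(x² + 3)


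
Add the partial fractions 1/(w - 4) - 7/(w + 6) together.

Common denominator (w - 4)(w + 6). Numerator: 1(w + 6) - 7(w - 4) = (w + 6) - (7w - 28) = -6w + 34
Result: (-6w + 34)/[(w - 4)(w + 6)]


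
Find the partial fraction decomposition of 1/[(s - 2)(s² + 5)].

Cover-up at s = 2: α = 1/(2² + 5) = 1/9. Then β = -α = -1/9, γ = -α·(0 + 2) = -2/9
Result: (1/9)/(s - 2) - ((1/9)s + 2/9)/(s² + 5)


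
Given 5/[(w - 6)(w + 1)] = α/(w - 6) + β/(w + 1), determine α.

Cover-up at w = 6: α = 5/(6 + 1) = 5/7


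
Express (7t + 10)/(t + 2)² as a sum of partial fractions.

(7t + 10) = P(t + 2) + Q. At t = -2: Q = 7·(-2) + 10 = -4. Coeff of t: P = 7
Result: 7/(t + 2) - 4/(t + 2)²


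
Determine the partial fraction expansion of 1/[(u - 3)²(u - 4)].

Cover-up at u=4: γ = 1/(4 - 3)² = 1. Cover-up at u=3: β = 1/(3 - 4) = -1. Comparing u² coeff: α = -γ = -1
Result: -1/(u - 3) - 1/(u - 3)² + 1/(u - 4)


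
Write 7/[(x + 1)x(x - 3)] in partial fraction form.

Using cover-up method: P = 7/4, Q = -7/3, R = 7/12
Result: (7/4)/(x + 1) - (7/3)/x + (7/12)/(x - 3)


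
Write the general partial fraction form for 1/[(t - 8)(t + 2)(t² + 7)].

Two linear + quadratic: α/(t - 8) + β/(t + 2) + (γt + δ)/(t² + 7)


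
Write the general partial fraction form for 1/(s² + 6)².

Repeated quadratic factor: (Ps + Q)/(s² + 6) + (Rs + S)/(s² + 6)²


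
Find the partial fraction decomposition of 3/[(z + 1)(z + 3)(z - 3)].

Using cover-up method: P = -3/8, Q = 1/4, R = 1/8
Result: (-3/8)/(z + 1) + (1/4)/(z + 3) + (1/8)/(z - 3)


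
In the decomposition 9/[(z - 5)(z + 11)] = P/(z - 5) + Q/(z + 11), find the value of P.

Cover-up at z = 5: P = 9/(5 + 11) = 9/16


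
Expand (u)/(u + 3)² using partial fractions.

(u) = A(u + 3) + B. At u = -3: B = 1·(-3) + 0 = -3. Coeff of u: A = 1
Result: 1/(u + 3) - 3/(u + 3)²


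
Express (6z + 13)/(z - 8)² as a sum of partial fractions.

(6z + 13) = α(z - 8) + β. At z = 8: β = 6·8 + 13 = 61. Coeff of z: α = 6
Result: 6/(z - 8) + 61/(z - 8)²


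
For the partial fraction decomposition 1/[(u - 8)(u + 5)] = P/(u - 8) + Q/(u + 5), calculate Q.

Cover-up at u = -5: Q = 1/(-5 - 8) = -1/13


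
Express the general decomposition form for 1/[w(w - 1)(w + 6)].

Three distinct linear factors: A/w + B/(w - 1) + C/(w + 6)


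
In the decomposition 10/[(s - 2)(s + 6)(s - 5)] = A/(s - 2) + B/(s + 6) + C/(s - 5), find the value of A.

Cover-up at s = 2: A = 10/[(2 + 6)(2 - 5)] = 10/[(8)(-3)] = -10/24 = -5/12


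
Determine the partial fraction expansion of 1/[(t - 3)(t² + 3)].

Cover-up at t = 3: α = 1/(3² + 3) = 1/12. Then β = -α = -1/12, γ = -α·(0 + 3) = -1/4
Result: (1/12)/(t - 3) - ((1/12)t + 1/4)/(t² + 3)


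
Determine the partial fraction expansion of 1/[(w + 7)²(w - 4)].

Cover-up at w=4: C = 1/(4 + 7)² = 1/121. Cover-up at w=-7: B = 1/(-7 - 4) = -1/11. Comparing w² coeff: A = -C = -1/121
Result: (-1/121)/(w + 7) - (1/11)/(w + 7)² + (1/121)/(w - 4)


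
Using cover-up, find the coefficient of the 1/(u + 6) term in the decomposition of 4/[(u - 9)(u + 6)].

Cover (u + 6), set u=-6: 4/((u - 9) at u=-6) = 4/(-15) = -4/15


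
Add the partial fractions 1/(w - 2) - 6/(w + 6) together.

Common denominator (w - 2)(w + 6). Numerator: 1(w + 6) - 6(w - 2) = (w + 6) - (6w - 12) = -5w + 18
Result: (-5w + 18)/[(w - 2)(w + 6)]


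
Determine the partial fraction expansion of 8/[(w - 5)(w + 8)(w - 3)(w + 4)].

Using Heaviside cover-up: (4/117)/(w - 5) - (2/143)/(w + 8) - (4/77)/(w - 3) + (2/63)/(w + 4)


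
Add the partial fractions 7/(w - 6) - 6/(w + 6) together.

Common denominator (w - 6)(w + 6). Numerator: 7(w + 6) - 6(w - 6) = (7w + 42) - (6w - 36) = w + 78
Result: (w + 78)/[(w - 6)(w + 6)]


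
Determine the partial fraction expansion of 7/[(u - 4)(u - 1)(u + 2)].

Using cover-up method: A = 7/18, B = -7/9, C = 7/18
Result: (7/18)/(u - 4) - (7/9)/(u - 1) + (7/18)/(u + 2)


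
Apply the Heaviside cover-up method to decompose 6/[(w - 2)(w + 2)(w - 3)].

Cover (w - 2), w=2: A = 6/[(2 + 2)(2 - 3)] = -3/2. Cover (w + 2), w=-2: B = 6/[(-2 - 2)(-2 - 3)] = 3/10. Cover (w - 3), w=3: C = 6/[(3 - 2)(3 + 2)] = 6/5.
Result: (-3/2)/(w - 2) + (3/10)/(w + 2) + (6/5)/(w - 3)


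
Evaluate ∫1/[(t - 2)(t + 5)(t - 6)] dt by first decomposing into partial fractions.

Cover-up: P = -1/28, Q = 1/77, R = 1/44. Decomposition: (-1/28)/(t - 2) + (1/77)/(t + 5) + (1/44)/(t - 6). Integrate each term: (-1/28) ln|(t - 2)| + (1/77) ln|(t + 5)| + (1/44) ln|(t - 6)| + C


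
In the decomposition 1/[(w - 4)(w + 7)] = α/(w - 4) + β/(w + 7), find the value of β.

Cover-up at w = -7: β = 1/(-7 - 4) = -1/11


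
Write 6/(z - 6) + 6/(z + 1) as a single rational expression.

Common denominator (z - 6)(z + 1). Numerator: 6(z + 1) + 6(z - 6) = (6z + 6) + (6z - 36) = 12z - 30
Result: (12z - 30)/[(z - 6)(z + 1)]


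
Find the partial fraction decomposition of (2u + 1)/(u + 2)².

(2u + 1) = α(u + 2) + β. At u = -2: β = 2·(-2) + 1 = -3. Coeff of u: α = 2
Result: 2/(u + 2) - 3/(u + 2)²


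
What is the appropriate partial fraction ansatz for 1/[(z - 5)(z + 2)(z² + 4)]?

Two linear + quadratic: P/(z - 5) + Q/(z + 2) + (Rz + S)/(z² + 4)


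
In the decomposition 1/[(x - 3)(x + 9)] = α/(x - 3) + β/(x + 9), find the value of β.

Cover-up at x = -9: β = 1/(-9 - 3) = -1/12


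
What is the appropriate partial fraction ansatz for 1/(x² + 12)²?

Repeated quadratic factor: (Ax + B)/(x² + 12) + (Cx + D)/(x² + 12)²


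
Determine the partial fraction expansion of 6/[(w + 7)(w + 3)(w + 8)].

Using cover-up method: α = -3/2, β = 3/10, γ = 6/5
Result: (-3/2)/(w + 7) + (3/10)/(w + 3) + (6/5)/(w + 8)


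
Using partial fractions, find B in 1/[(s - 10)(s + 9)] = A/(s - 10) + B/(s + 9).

Cover-up at s = -9: B = 1/(-9 - 10) = -1/19


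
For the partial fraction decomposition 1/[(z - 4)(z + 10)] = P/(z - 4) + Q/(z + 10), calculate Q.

Cover-up at z = -10: Q = 1/(-10 - 4) = -1/14


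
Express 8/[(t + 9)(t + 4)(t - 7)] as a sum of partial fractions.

Using cover-up method: α = 1/10, β = -8/55, γ = 1/22
Result: (1/10)/(t + 9) - (8/55)/(t + 4) + (1/22)/(t - 7)


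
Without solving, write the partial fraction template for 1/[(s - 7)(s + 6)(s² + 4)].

Two linear + quadratic: P/(s - 7) + Q/(s + 6) + (Rs + S)/(s² + 4)


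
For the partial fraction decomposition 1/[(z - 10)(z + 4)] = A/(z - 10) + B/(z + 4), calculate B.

Cover-up at z = -4: B = 1/(-4 - 10) = -1/14


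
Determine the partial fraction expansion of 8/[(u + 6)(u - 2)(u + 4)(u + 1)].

Using Heaviside cover-up: (-1/10)/(u + 6) + (1/18)/(u - 2) + (2/9)/(u + 4) - (8/45)/(u + 1)


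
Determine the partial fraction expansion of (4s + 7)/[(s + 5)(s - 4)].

At s=-5: α = (4·(-5) + 7)/(-5 - 4) = 13/9. At s=4: β = (4·4 + 7)/(4 + 5) = 23/9
Result: (13/9)/(s + 5) + (23/9)/(s - 4)
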